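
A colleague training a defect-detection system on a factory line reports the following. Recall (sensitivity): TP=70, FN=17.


Recall = TP/(TP+FN)
= 70/(70+17)
= 70/87 = 80.46%

80.46%


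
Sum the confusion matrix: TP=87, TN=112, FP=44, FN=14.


Total = TP + TN + FP + FN
= 87 + 112 + 44 + 14
= 257
(Predicted positive: 131, predicted negative: 126)

257


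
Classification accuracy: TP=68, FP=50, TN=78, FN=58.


Accuracy = (TP+TN)/(TP+TN+FP+FN)
= (68+78)/(254)
= 146/254 = 57.48%

57.48%


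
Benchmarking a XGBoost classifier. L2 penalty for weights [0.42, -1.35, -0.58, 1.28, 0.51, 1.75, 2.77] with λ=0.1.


‖w‖₂² = (0.42)² + (-1.35)² + (-0.58)² + (1.28)² + (0.51)² + (1.75)² + (2.77)²
     = 0.1764 + 1.8225 + 0.3364 + 1.6384 + 0.2601 + 3.0625 + 7.6729
     = 14.9692
λ·‖w‖₂² = 0.1·14.9692 = 1.49692

1.49692


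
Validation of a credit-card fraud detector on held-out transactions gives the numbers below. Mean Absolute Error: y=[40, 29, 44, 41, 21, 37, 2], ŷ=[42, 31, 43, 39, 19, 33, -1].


Absolute errors: |40-42|=2, |29-31|=2, |44-43|=1, |41-39|=2, |21-19|=2, |37-33|=4, |2+ 1|=3
Sum = 16
MAE = 16/7 = 16/7

16/7


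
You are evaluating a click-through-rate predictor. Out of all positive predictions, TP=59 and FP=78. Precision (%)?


Precision = TP/(TP+FP)
= 59/(59+78)
= 59/137 = 43.07%

43.07%


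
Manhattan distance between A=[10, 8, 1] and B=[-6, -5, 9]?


d = |10+ 6| + |8+ 5| + |1-9|
  = 16 + 13 + 8
  = 37

37


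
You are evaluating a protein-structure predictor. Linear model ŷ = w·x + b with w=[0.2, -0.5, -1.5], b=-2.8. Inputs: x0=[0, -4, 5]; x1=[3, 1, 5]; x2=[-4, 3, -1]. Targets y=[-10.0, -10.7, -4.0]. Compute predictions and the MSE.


ŷ0 = (0.2)·(0) + (-0.5)·(-4) + (-1.5)·(5) - 2.8 = -8.3
ŷ1 = (0.2)·(3) + (-0.5)·(1) + (-1.5)·(5) - 2.8 = -10.2
ŷ2 = (0.2)·(-4) + (-0.5)·(3) + (-1.5)·(-1) - 2.8 = -3.6
errors² = [2.89, 0.25, 0.16]
MSE = 3.3000/3 = 1.1

1.1


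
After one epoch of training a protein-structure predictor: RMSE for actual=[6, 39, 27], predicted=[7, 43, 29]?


MSE = 21/3 = 7
RMSE = √(21/3) = 2.6458

2.6458


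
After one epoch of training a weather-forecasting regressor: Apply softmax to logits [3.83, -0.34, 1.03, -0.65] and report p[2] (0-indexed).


Exponentials: e^3.83=46.0625, e^-0.34=0.7118, e^1.03=2.8011, e^-0.65=0.522
Sum = 50.0974
Softmax = [0.9195, 0.0142, 0.0559, 0.0104]
p[2] = 2.8011/50.0974 = 0.0559

0.0559


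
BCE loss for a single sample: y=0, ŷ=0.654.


BCE = -[y·ln(p) + (1-y)·ln(1-p)]
= -0 - 1·ln(1-0.654)
= -ln(0.346) = 1.0613

1.0613


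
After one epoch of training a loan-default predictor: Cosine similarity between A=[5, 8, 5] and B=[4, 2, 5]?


A·B = 5·4 + 8·2 + 5·5 = 61
‖A‖ = √114 = 10.6771, ‖B‖ = √45 = 6.7082
cos = 61/(√114·√45) = 61/√5130 = 0.8517

0.8517


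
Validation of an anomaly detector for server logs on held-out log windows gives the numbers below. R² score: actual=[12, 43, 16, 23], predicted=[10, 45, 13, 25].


ȳ = 23.5
SS_res = Σ(y-ŷ)² = 21
SS_tot = Σ(y-ȳ)² = 569
R² = 1 - SS_res/SS_tot = 1 - 0.0369 = 0.9631

0.9631


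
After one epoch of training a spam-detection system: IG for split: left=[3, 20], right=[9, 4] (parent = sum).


Parent = [12, 24], H_parent = 0.9183
H_left = 0.5586 (n=23), H_right = 0.8905 (n=13)
H_children = (23/36)·0.5586 + (13/36)·0.8905 = 0.6785
IG = 0.9183 - 0.6785 = 0.2398

0.2398


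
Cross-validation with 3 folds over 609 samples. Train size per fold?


Fold size = 609/3 = 203
Training per fold = 609 - 203 = 406

406


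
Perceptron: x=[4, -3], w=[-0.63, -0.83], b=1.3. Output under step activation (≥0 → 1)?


z = (4)·(-0.63) + (-3)·(-0.83) + 1.3
  = 1.27
step(z) = 1 (z≥0)

1


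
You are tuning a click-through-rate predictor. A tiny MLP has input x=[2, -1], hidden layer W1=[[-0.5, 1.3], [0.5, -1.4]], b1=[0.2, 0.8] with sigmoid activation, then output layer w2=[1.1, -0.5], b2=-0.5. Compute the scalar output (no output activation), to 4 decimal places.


z1[0] = (-0.5)·(2) + (1.3)·(-1) + 0.2 = -2.1
z1[1] = (0.5)·(2) + (-1.4)·(-1) + 0.8 = 3.2
h = sigmoid(z1) = [0.1091, 0.9608]
output = (1.1)·(0.1091) + (-0.5)·(0.9608) - 0.5 = -0.8604

-0.8604


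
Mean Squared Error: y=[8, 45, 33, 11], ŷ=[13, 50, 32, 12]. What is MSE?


Squared errors: (8-13)²=25, (45-50)²=25, (33-32)²=1, (11-12)²=1
Sum = 52
MSE = 52/4 = 13

13


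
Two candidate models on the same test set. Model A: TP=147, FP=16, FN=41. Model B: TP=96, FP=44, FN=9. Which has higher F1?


Model A: P=147/163=0.9018, R=147/188=0.7819, F1=2PR/(P+R)=2TP/(2TP+FP+FN)=294/351=0.8376
Model B: P=96/140=0.6857, R=96/105=0.9143, F1=2PR/(P+R)=2TP/(2TP+FP+FN)=192/245=0.7837
0.8376 > 0.7837 → Model A

Model A


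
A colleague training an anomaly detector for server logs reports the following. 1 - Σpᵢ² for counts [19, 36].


Probabilities: [19/55, 36/55] ≈ [0.3455, 0.6545]
Σpᵢ² = (361 + 1296)/55² = 1657/3025
Gini = 1 - Σpᵢ² = 1 - 1657/3025 = 0.4522

0.4522


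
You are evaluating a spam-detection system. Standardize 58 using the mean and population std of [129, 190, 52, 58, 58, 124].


μ = 101.8333, σ = 50.5451
z = (58 - 101.8333)/50.5451 = -0.8672

-0.8672


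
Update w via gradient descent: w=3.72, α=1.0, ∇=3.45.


w_new = w - α·∇
= 3.72 - 1.0·3.45
= 3.72 - 3.45
= 0.27

0.27


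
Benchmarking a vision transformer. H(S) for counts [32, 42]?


Probabilities: [32/74, 42/74] ≈ [0.4324, 0.5676]
H = -((32/74)·log₂(32/74) + (42/74)·log₂(42/74))
  = 0.9868 bits

0.9868 bits


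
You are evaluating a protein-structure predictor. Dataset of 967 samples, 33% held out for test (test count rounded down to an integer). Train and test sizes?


Test = ⌊967·33/100⌋ = 319
Train = 967 - 319 = 648

Train: 648, Test: 319


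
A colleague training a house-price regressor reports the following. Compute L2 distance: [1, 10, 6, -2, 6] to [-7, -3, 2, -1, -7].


d = √((1+ 7)² + (10+ 3)² + (6-2)² + (-2+ 1)² + (6+ 7)²)
  = √(64 + 169 + 16 + 1 + 169)
  = √419 = 20.4695

20.4695


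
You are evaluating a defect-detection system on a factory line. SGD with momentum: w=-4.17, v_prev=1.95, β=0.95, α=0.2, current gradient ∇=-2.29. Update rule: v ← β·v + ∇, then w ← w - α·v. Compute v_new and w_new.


v_new = 0.95·1.95 - 2.29 = 1.8525 - 2.29 = -0.4375
w_new = -4.17 - 0.2·-0.4375 = -4.17 + 0.0875 = -4.0825

v_new=-0.4375, w_new=-4.0825


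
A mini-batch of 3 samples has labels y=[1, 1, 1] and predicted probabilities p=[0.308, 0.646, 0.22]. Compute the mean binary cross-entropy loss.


L[0] = -ln(0.308) = 1.1777
L[1] = -ln(0.646) = 0.437
L[2] = -ln(0.22) = 1.5141
mean = (1.1777 + 0.437 + 1.5141)/3 = 1.0429

1.0429


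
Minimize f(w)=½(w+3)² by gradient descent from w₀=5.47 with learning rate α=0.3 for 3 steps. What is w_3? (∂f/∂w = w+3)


step 1: grad = 5.47+3 = 8.47; w = 5.47 - 0.3·(8.47) = 2.929
step 2: grad = 2.929+3 = 5.929; w = 2.929 - 0.3·(5.929) = 1.1503
step 3: grad = 1.1503+3 = 4.1503; w = 1.1503 - 0.3·(4.1503) = -0.09479

-0.09479


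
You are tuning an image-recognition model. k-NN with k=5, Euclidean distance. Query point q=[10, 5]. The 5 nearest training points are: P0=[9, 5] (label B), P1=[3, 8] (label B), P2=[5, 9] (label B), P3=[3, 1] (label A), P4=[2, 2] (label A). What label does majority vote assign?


d(q,P0) = 1.0  (label B)
d(q,P1) = 7.6158  (label B)
d(q,P2) = 6.4031  (label B)
d(q,P3) = 8.0623  (label A)
d(q,P4) = 8.544  (label A)
Votes: A=2, B=3
Majority → B

B


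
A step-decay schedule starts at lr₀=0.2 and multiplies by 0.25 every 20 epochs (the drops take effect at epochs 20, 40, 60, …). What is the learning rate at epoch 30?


n_drops = ⌊30/20⌋ = 1
lr = 0.2·0.25^1 = 0.2·0.25 = 0.05

0.05


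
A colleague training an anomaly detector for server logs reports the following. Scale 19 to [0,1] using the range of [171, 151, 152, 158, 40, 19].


min=19, max=171
(19-19)/(171-19) = 0/152 = 0.0

0.0


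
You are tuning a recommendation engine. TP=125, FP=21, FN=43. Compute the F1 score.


Precision = 125/146 = 0.8562
Recall = 125/168 = 0.744
F1 = 2·P·R/(P+R) = 2·TP/(2·TP+FP+FN) = 250/(250+21+43) = 250/314 = 0.7962

0.7962


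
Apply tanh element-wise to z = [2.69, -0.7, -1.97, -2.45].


tanh(2.69) = 0.9908
tanh(-0.7) = -0.6044
tanh(-1.97) = -0.9618
tanh(-2.45) = -0.9852
result = [0.9908, -0.6044, -0.9618, -0.9852]

[0.9908, -0.6044, -0.9618, -0.9852]


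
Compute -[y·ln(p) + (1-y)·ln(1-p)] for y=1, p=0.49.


BCE = -[y·ln(p) + (1-y)·ln(1-p)]
= -1·ln(0.49) - 0
= -ln(0.49) = 0.7133

0.7133


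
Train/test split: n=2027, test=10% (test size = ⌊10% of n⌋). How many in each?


Test = ⌊2027·10/100⌋ = 202
Train = 2027 - 202 = 1825

Train: 1825, Test: 202


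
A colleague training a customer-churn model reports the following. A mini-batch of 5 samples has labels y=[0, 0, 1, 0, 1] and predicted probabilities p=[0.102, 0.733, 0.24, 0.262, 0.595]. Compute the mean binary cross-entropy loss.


L[0] = -ln(1-0.102) = -ln(0.898) = 0.1076
L[1] = -ln(1-0.733) = -ln(0.267) = 1.3205
L[2] = -ln(0.24) = 1.4271
L[3] = -ln(1-0.262) = -ln(0.738) = 0.3038
L[4] = -ln(0.595) = 0.5192
mean = (0.1076 + 1.3205 + 1.4271 + 0.3038 + 0.5192)/5 = 0.7356

0.7356


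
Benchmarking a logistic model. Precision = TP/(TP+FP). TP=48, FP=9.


Precision = TP/(TP+FP)
= 48/(48+9)
= 48/57 = 84.21%

84.21%


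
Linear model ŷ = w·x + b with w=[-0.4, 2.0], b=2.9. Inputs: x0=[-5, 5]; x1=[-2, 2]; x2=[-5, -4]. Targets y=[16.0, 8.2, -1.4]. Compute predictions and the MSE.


ŷ0 = (-0.4)·(-5) + (2.0)·(5) + 2.9 = 14.9
ŷ1 = (-0.4)·(-2) + (2.0)·(2) + 2.9 = 7.7
ŷ2 = (-0.4)·(-5) + (2.0)·(-4) + 2.9 = -3.1
errors² = [1.21, 0.25, 2.89]
MSE = 4.3500/3 = 1.45

1.45


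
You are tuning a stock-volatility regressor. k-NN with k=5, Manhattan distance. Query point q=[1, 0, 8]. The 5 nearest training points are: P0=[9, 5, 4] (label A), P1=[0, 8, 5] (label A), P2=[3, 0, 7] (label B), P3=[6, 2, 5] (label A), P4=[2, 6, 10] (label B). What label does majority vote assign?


d(q,P0) = 17  (label A)
d(q,P1) = 12  (label A)
d(q,P2) = 3  (label B)
d(q,P3) = 10  (label A)
d(q,P4) = 9  (label B)
Votes: A=3, B=2
Majority → A

A


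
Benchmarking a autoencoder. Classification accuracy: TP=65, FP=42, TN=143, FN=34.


Accuracy = (TP+TN)/(TP+TN+FP+FN)
= (65+143)/(284)
= 208/284 = 73.24%

73.24%


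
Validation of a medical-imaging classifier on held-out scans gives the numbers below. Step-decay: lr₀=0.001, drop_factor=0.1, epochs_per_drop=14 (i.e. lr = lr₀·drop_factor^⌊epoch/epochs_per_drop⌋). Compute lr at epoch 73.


n_drops = ⌊73/14⌋ = 5
lr = 0.001·0.1^5 = 0.001·0.00001 = 0.00000001

0.00000001


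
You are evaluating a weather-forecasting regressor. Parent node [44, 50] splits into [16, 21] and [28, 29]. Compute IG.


Parent = [44, 50], H_parent = 0.9971
H_left = 0.9868 (n=37), H_right = 0.9998 (n=57)
H_children = (37/94)·0.9868 + (57/94)·0.9998 = 0.9947
IG = 0.9971 - 0.9947 = 0.0024

0.0024


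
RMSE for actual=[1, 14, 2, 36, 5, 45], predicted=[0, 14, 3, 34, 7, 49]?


MSE = 26/6 = 4.3333
RMSE = √(26/6) = 2.0817

2.0817


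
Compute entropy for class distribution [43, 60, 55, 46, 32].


Probabilities: [43/236, 60/236, 55/236, 46/236, 32/236] ≈ [0.1822, 0.2542, 0.2331, 0.1949, 0.1356]
H = -((43/236)·log₂(43/236) + (60/236)·log₂(60/236) + (55/236)·log₂(55/236) + (46/236)·log₂(46/236) + (32/236)·log₂(32/236))
  = 2.2903 bits

2.2903 bits


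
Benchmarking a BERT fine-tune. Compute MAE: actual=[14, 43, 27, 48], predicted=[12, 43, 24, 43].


Absolute errors: |14-12|=2, |43-43|=0, |27-24|=3, |48-43|=5
Sum = 10
MAE = 10/4 = 5/2

5/2


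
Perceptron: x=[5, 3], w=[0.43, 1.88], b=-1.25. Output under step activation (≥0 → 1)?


z = (5)·(0.43) + (3)·(1.88) - 1.25
  = 6.54
step(z) = 1 (z≥0)

1


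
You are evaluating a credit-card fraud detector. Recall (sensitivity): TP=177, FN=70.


Recall = TP/(TP+FN)
= 177/(177+70)
= 177/247 = 71.66%

71.66%


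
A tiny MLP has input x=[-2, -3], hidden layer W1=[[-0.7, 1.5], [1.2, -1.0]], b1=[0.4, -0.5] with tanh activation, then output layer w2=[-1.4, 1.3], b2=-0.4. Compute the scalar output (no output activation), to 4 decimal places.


z1[0] = (-0.7)·(-2) + (1.5)·(-3) + 0.4 = -2.7
z1[1] = (1.2)·(-2) + (-1.0)·(-3) - 0.5 = 0.1
h = tanh(z1) = [-0.991, 0.0997]
output = (-1.4)·(-0.991) + (1.3)·(0.0997) - 0.4 = 1.117

1.117


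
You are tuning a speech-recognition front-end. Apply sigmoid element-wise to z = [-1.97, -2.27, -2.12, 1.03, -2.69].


σ(-1.97) = 1/(1+e^1.97) = 0.1224
σ(-2.27) = 1/(1+e^2.27) = 0.0936
σ(-2.12) = 1/(1+e^2.12) = 0.1072
σ(1.03) = 1/(1+e^-1.03) = 0.7369
σ(-2.69) = 1/(1+e^2.69) = 0.0636
result = [0.1224, 0.0936, 0.1072, 0.7369, 0.0636]

[0.1224, 0.0936, 0.1072, 0.7369, 0.0636]


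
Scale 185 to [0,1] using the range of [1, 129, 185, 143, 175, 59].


min=1, max=185
(185-1)/(185-1) = 184/184 = 1.0

1.0


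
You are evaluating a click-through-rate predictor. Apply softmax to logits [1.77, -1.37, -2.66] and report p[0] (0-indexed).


Exponentials: e^1.77=5.8709, e^-1.37=0.2541, e^-2.66=0.0699
Sum = 6.1949
Softmax = [0.9477, 0.041, 0.0113]
p[0] = 5.8709/6.1949 = 0.9477

0.9477


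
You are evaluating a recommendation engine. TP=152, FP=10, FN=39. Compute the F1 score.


Precision = 152/162 = 0.9383
Recall = 152/191 = 0.7958
F1 = 2·P·R/(P+R) = 2·TP/(2·TP+FP+FN) = 304/(304+10+39) = 304/353 = 0.8612

0.8612


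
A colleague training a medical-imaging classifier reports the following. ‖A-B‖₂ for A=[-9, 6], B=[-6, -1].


d = √((-9+ 6)² + (6+ 1)²)
  = √(9 + 49)
  = √58 = 7.6158

7.6158


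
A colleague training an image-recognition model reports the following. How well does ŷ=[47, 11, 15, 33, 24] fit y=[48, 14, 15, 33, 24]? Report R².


ȳ = 26.8
SS_res = Σ(y-ŷ)² = 10
SS_tot = Σ(y-ȳ)² = 798.8
R² = 1 - SS_res/SS_tot = 1 - 0.0125 = 0.9875

0.9875


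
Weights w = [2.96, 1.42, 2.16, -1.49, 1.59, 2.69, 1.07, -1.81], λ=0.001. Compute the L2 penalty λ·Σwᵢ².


‖w‖₂² = (2.96)² + (1.42)² + (2.16)² + (-1.49)² + (1.59)² + (2.69)² + (1.07)² + (-1.81)²
     = 8.7616 + 2.0164 + 4.6656 + 2.2201 + 2.5281 + 7.2361 + 1.1449 + 3.2761
     = 31.8489
λ·‖w‖₂² = 0.001·31.8489 = 0.031849

0.031849


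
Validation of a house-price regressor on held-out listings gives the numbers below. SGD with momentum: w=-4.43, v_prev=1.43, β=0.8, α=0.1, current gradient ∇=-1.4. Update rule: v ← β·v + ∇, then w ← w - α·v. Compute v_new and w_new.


v_new = 0.8·1.43 - 1.4 = 1.144 - 1.4 = -0.256
w_new = -4.43 - 0.1·-0.256 = -4.43 + 0.0256 = -4.4044

v_new=-0.256, w_new=-4.4044


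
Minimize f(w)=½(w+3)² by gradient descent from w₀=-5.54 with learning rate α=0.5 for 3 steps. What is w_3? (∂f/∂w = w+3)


step 1: grad = -5.54+3 = -2.54; w = -5.54 - 0.5·(-2.54) = -4.27
step 2: grad = -4.27+3 = -1.27; w = -4.27 - 0.5·(-1.27) = -3.635
step 3: grad = -3.635+3 = -0.635; w = -3.635 - 0.5·(-0.635) = -3.3175

-3.3175


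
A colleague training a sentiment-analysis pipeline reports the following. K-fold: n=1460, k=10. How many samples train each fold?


Fold size = 1460/10 = 146
Training per fold = 1460 - 146 = 1314

1314


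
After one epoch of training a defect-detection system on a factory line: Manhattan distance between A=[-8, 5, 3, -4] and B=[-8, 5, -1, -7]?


d = |-8+ 8| + |5-5| + |3+ 1| + |-4+ 7|
  = 0 + 0 + 4 + 3
  = 7

7


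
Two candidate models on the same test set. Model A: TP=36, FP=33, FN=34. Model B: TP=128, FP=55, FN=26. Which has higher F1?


Model A: P=36/69=0.5217, R=36/70=0.5143, F1=2PR/(P+R)=2TP/(2TP+FP+FN)=72/139=0.518
Model B: P=128/183=0.6995, R=128/154=0.8312, F1=2PR/(P+R)=2TP/(2TP+FP+FN)=256/337=0.7596
0.518 < 0.7596 → Model B

Model B


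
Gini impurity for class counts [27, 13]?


Probabilities: [27/40, 13/40] ≈ [0.675, 0.325]
Σpᵢ² = (729 + 169)/40² = 898/1600
Gini = 1 - Σpᵢ² = 1 - 898/1600 = 0.4387

0.4387


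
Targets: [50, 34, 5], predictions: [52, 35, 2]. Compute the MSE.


Squared errors: (50-52)²=4, (34-35)²=1, (5-2)²=9
Sum = 14
MSE = 14/3 = 14/3

14/3


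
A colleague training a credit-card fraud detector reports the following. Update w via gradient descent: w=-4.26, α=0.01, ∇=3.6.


w_new = w - α·∇
= -4.26 - 0.01·3.6
= -4.26 - 0.036
= -4.296

-4.296


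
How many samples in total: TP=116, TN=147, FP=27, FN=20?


Total = TP + TN + FP + FN
= 116 + 147 + 27 + 20
= 310
(Predicted positive: 143, predicted negative: 167)

310


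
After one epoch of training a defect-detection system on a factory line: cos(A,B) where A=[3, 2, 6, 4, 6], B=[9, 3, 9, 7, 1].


A·B = 3·9 + 2·3 + 6·9 + 4·7 + 6·1 = 121
‖A‖ = √101 = 10.0499, ‖B‖ = √221 = 14.8661
cos = 121/(√101·√221) = 121/√22321 = 0.8099

0.8099


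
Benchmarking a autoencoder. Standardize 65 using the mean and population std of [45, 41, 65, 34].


μ = 46.25, σ = 11.519
z = (65 - 46.25)/11.519 = 1.6277

1.6277


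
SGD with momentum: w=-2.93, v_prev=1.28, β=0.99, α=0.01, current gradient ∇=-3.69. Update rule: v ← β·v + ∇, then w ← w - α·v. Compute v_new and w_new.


v_new = 0.99·1.28 - 3.69 = 1.2672 - 3.69 = -2.4228
w_new = -2.93 - 0.01·-2.4228 = -2.93 + 0.024228 = -2.905772

v_new=-2.4228, w_new=-2.905772


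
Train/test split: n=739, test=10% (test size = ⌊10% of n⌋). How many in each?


Test = ⌊739·10/100⌋ = 73
Train = 739 - 73 = 666

Train: 666, Test: 73


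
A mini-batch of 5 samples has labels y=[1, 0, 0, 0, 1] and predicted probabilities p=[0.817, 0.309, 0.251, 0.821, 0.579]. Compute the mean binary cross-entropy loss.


L[0] = -ln(0.817) = 0.2021
L[1] = -ln(1-0.309) = -ln(0.691) = 0.3696
L[2] = -ln(1-0.251) = -ln(0.749) = 0.289
L[3] = -ln(1-0.821) = -ln(0.179) = 1.7204
L[4] = -ln(0.579) = 0.5465
mean = (0.2021 + 0.3696 + 0.289 + 1.7204 + 0.5465)/5 = 0.6255

0.6255


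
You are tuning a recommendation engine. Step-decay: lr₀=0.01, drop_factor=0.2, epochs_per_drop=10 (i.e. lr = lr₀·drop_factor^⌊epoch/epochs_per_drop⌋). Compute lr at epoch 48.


n_drops = ⌊48/10⌋ = 4
lr = 0.01·0.2^4 = 0.01·0.0016 = 0.000016

0.000016


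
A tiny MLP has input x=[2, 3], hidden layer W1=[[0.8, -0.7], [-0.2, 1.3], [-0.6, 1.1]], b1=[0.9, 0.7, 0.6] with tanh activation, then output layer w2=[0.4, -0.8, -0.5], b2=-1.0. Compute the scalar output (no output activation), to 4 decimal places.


z1[0] = (0.8)·(2) + (-0.7)·(3) + 0.9 = 0.4
z1[1] = (-0.2)·(2) + (1.3)·(3) + 0.7 = 4.2
z1[2] = (-0.6)·(2) + (1.1)·(3) + 0.6 = 2.7
h = tanh(z1) = [0.3799, 0.9996, 0.991]
output = (0.4)·(0.3799) + (-0.8)·(0.9996) + (-0.5)·(0.991) - 1.0 = -2.1432

-2.1432


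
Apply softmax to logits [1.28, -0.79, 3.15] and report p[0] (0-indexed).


Exponentials: e^1.28=3.5966, e^-0.79=0.4538, e^3.15=23.3361
Sum = 27.3865
Softmax = [0.1313, 0.0166, 0.8521]
p[0] = 3.5966/27.3865 = 0.1313

0.1313


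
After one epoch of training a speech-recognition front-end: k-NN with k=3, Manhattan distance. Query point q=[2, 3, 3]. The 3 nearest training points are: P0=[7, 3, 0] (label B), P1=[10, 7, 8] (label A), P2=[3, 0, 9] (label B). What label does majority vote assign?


d(q,P0) = 8  (label B)
d(q,P1) = 17  (label A)
d(q,P2) = 10  (label B)
Votes: A=1, B=2
Majority → B

B


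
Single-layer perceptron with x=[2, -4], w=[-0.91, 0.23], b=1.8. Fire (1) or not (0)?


z = (2)·(-0.91) + (-4)·(0.23) + 1.8
  = -0.94
step(z) = 0 (z<0)

0


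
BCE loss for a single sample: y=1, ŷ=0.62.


BCE = -[y·ln(p) + (1-y)·ln(1-p)]
= -1·ln(0.62) - 0
= -ln(0.62) = 0.478

0.478


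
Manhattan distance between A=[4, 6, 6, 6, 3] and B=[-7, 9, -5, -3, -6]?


d = |4+ 7| + |6-9| + |6+ 5| + |6+ 3| + |3+ 6|
  = 11 + 3 + 11 + 9 + 9
  = 43

43


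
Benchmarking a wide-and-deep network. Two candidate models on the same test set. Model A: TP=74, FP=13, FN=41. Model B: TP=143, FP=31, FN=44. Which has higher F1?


Model A: P=74/87=0.8506, R=74/115=0.6435, F1=2PR/(P+R)=2TP/(2TP+FP+FN)=148/202=0.7327
Model B: P=143/174=0.8218, R=143/187=0.7647, F1=2PR/(P+R)=2TP/(2TP+FP+FN)=286/361=0.7922
0.7327 < 0.7922 → Model B

Model B


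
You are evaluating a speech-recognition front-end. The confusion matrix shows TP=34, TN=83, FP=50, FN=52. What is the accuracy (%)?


Accuracy = (TP+TN)/(TP+TN+FP+FN)
= (34+83)/(219)
= 117/219 = 53.42%

53.42%


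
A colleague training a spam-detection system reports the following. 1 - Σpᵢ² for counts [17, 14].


Probabilities: [17/31, 14/31] ≈ [0.5484, 0.4516]
Σpᵢ² = (289 + 196)/31² = 485/961
Gini = 1 - Σpᵢ² = 1 - 485/961 = 0.4953

0.4953


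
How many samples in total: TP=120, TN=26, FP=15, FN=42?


Total = TP + TN + FP + FN
= 120 + 26 + 15 + 42
= 203
(Predicted positive: 135, predicted negative: 68)

203


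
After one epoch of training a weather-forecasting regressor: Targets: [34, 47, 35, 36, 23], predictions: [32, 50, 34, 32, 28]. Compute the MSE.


Squared errors: (34-32)²=4, (47-50)²=9, (35-34)²=1, (36-32)²=16, (23-28)²=25
Sum = 55
MSE = 55/5 = 11

11


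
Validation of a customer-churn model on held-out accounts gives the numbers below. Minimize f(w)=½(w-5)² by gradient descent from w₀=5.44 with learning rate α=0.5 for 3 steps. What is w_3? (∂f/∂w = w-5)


step 1: grad = 5.44-5 = 0.44; w = 5.44 - 0.5·(0.44) = 5.22
step 2: grad = 5.22-5 = 0.22; w = 5.22 - 0.5·(0.22) = 5.11
step 3: grad = 5.11-5 = 0.11; w = 5.11 - 0.5·(0.11) = 5.055

5.055


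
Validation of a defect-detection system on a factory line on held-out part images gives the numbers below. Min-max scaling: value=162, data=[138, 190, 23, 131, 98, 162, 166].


min=23, max=190
(162-23)/(190-23) = 139/167 = 0.8323

0.8323


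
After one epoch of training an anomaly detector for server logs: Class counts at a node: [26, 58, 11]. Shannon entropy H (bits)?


Probabilities: [26/95, 58/95, 11/95] ≈ [0.2737, 0.6105, 0.1158]
H = -((26/95)·log₂(26/95) + (58/95)·log₂(58/95) + (11/95)·log₂(11/95))
  = 1.3064 bits

1.3064 bits


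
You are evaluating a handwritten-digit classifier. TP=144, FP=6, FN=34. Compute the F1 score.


Precision = 144/150 = 0.96
Recall = 144/178 = 0.809
F1 = 2·P·R/(P+R) = 2·TP/(2·TP+FP+FN) = 288/(288+6+34) = 288/328 = 0.878

0.878


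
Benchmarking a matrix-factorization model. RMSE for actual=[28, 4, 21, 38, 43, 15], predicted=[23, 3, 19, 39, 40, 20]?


MSE = 65/6 = 10.8333
RMSE = √(65/6) = 3.2914

3.2914


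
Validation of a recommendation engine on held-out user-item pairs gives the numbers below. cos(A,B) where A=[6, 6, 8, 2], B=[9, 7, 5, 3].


A·B = 6·9 + 6·7 + 8·5 + 2·3 = 142
‖A‖ = √140 = 11.8322, ‖B‖ = √164 = 12.8062
cos = 142/(√140·√164) = 142/√22960 = 0.9371

0.9371


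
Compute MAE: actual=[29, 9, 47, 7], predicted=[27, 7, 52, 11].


Absolute errors: |29-27|=2, |9-7|=2, |47-52|=5, |7-11|=4
Sum = 13
MAE = 13/4 = 13/4

13/4


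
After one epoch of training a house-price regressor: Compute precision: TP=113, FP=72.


Precision = TP/(TP+FP)
= 113/(113+72)
= 113/185 = 61.08%

61.08%


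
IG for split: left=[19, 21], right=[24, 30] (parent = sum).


Parent = [43, 51], H_parent = 0.9948
H_left = 0.9982 (n=40), H_right = 0.9911 (n=54)
H_children = (40/94)·0.9982 + (54/94)·0.9911 = 0.9941
IG = 0.9948 - 0.9941 = 0.0007

0.0007


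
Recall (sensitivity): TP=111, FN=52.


Recall = TP/(TP+FN)
= 111/(111+52)
= 111/163 = 68.1%

68.1%


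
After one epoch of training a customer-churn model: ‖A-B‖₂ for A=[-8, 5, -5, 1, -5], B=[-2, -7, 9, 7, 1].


d = √((-8+ 2)² + (5+ 7)² + (-5-9)² + (1-7)² + (-5-1)²)
  = √(36 + 144 + 196 + 36 + 36)
  = √448 = 21.166

21.166


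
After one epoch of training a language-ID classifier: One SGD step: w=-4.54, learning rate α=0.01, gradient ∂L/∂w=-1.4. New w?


w_new = w - α·∇
= -4.54 - 0.01·-1.4
= -4.54 + 0.014
= -4.526

-4.526


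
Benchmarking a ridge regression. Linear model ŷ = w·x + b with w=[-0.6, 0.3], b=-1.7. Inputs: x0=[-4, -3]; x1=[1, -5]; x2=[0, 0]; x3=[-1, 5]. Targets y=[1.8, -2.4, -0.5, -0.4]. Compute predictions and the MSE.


ŷ0 = (-0.6)·(-4) + (0.3)·(-3) - 1.7 = -0.2
ŷ1 = (-0.6)·(1) + (0.3)·(-5) - 1.7 = -3.8
ŷ2 = (-0.6)·(0) + (0.3)·(0) - 1.7 = -1.7
ŷ3 = (-0.6)·(-1) + (0.3)·(5) - 1.7 = 0.4
errors² = [4.0, 1.96, 1.44, 0.64]
MSE = 8.0400/4 = 2.01

2.01


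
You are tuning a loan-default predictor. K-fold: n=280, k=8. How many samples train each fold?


Fold size = 280/8 = 35
Training per fold = 280 - 35 = 245

245


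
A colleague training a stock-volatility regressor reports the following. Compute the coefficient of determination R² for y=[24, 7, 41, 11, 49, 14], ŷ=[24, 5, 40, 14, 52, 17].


ȳ = 24.3333
SS_res = Σ(y-ŷ)² = 32
SS_tot = Σ(y-ȳ)² = 1471.33
R² = 1 - SS_res/SS_tot = 1 - 0.0217 = 0.9783

0.9783


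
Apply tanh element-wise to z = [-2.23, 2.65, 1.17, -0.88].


tanh(-2.23) = -0.9771
tanh(2.65) = 0.9901
tanh(1.17) = 0.8243
tanh(-0.88) = -0.7064
result = [-0.9771, 0.9901, 0.8243, -0.7064]

[-0.9771, 0.9901, 0.8243, -0.7064]


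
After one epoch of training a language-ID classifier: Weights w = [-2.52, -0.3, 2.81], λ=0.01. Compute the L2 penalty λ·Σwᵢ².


‖w‖₂² = (-2.52)² + (-0.3)² + (2.81)²
     = 6.3504 + 0.09 + 7.8961
     = 14.3365
λ·‖w‖₂² = 0.01·14.3365 = 0.143365

0.143365


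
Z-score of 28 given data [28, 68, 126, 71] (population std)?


μ = 73.25, σ = 34.8667
z = (28 - 73.25)/34.8667 = -1.2978

-1.2978


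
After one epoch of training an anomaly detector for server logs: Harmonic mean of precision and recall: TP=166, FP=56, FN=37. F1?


Precision = 166/222 = 0.7477
Recall = 166/203 = 0.8177
F1 = 2·P·R/(P+R) = 2·TP/(2·TP+FP+FN) = 332/(332+56+37) = 332/425 = 0.7812

0.7812


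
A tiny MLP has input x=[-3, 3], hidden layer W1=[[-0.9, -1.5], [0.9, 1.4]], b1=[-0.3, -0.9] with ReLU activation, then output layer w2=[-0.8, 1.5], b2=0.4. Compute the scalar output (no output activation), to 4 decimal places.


z1[0] = (-0.9)·(-3) + (-1.5)·(3) - 0.3 = -2.1
z1[1] = (0.9)·(-3) + (1.4)·(3) - 0.9 = 0.6
h = ReLU(z1) = [0.0, 0.6]
output = (-0.8)·(0.0) + (1.5)·(0.6) + 0.4 = 1.3

1.3


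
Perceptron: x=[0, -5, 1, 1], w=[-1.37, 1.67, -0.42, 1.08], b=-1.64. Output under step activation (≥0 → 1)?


z = (0)·(-1.37) + (-5)·(1.67) + (1)·(-0.42) + (1)·(1.08) - 1.64
  = -9.33
step(z) = 0 (z<0)

0


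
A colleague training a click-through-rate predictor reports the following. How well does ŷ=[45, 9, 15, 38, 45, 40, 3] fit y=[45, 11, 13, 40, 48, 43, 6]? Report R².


ȳ = 29.4286
SS_res = Σ(y-ŷ)² = 39
SS_tot = Σ(y-ȳ)² = 2041.71
R² = 1 - SS_res/SS_tot = 1 - 0.0191 = 0.9809

0.9809


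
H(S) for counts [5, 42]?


Probabilities: [5/47, 42/47] ≈ [0.1064, 0.8936]
H = -((5/47)·log₂(5/47) + (42/47)·log₂(42/47))
  = 0.4889 bits

0.4889 bits


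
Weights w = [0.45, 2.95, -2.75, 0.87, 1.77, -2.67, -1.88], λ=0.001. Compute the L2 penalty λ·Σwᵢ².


‖w‖₂² = (0.45)² + (2.95)² + (-2.75)² + (0.87)² + (1.77)² + (-2.67)² + (-1.88)²
     = 0.2025 + 8.7025 + 7.5625 + 0.7569 + 3.1329 + 7.1289 + 3.5344
     = 31.0206
λ·‖w‖₂² = 0.001·31.0206 = 0.031021

0.031021


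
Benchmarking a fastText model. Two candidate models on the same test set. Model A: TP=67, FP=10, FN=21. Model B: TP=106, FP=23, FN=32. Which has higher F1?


Model A: P=67/77=0.8701, R=67/88=0.7614, F1=2PR/(P+R)=2TP/(2TP+FP+FN)=134/165=0.8121
Model B: P=106/129=0.8217, R=106/138=0.7681, F1=2PR/(P+R)=2TP/(2TP+FP+FN)=212/267=0.794
0.8121 > 0.794 → Model A

Model A


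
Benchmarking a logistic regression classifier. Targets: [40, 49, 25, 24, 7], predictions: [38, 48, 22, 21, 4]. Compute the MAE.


Absolute errors: |40-38|=2, |49-48|=1, |25-22|=3, |24-21|=3, |7-4|=3
Sum = 12
MAE = 12/5 = 12/5

12/5


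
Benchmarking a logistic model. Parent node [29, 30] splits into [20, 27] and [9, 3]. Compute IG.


Parent = [29, 30], H_parent = 0.9998
H_left = 0.9839 (n=47), H_right = 0.8113 (n=12)
H_children = (47/59)·0.9839 + (12/59)·0.8113 = 0.9488
IG = 0.9998 - 0.9488 = 0.051

0.051


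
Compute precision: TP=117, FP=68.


Precision = TP/(TP+FP)
= 117/(117+68)
= 117/185 = 63.24%

63.24%


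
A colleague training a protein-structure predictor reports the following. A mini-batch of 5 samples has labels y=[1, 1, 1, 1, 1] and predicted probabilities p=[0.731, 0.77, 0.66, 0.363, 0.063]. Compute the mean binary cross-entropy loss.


L[0] = -ln(0.731) = 0.3133
L[1] = -ln(0.77) = 0.2614
L[2] = -ln(0.66) = 0.4155
L[3] = -ln(0.363) = 1.0134
L[4] = -ln(0.063) = 2.7646
mean = (0.3133 + 0.2614 + 0.4155 + 1.0134 + 2.7646)/5 = 0.9536

0.9536


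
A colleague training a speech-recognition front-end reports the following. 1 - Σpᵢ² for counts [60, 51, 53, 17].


Probabilities: [60/181, 51/181, 53/181, 17/181] ≈ [0.3315, 0.2818, 0.2928, 0.0939]
Σpᵢ² = (3600 + 2601 + 2809 + 289)/181² = 9299/32761
Gini = 1 - Σpᵢ² = 1 - 9299/32761 = 0.7162

0.7162


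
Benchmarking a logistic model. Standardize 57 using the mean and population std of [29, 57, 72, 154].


μ = 78, σ = 46.5134
z = (57 - 78)/46.5134 = -0.4515

-0.4515


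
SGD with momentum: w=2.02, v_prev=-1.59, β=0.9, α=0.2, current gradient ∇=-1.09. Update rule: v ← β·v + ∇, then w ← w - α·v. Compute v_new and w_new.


v_new = 0.9·-1.59 - 1.09 = -1.431 - 1.09 = -2.521
w_new = 2.02 - 0.2·-2.521 = 2.02 + 0.5042 = 2.5242

v_new=-2.521, w_new=2.5242


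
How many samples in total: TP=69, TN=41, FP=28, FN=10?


Total = TP + TN + FP + FN
= 69 + 41 + 28 + 10
= 148
(Predicted positive: 97, predicted negative: 51)

148


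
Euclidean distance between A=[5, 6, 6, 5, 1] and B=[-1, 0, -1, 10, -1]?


d = √((5+ 1)² + (6-0)² + (6+ 1)² + (5-10)² + (1+ 1)²)
  = √(36 + 36 + 49 + 25 + 4)
  = √150 = 12.2474

12.2474


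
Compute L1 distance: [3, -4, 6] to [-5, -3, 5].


d = |3+ 5| + |-4+ 3| + |6-5|
  = 8 + 1 + 1
  = 10

10


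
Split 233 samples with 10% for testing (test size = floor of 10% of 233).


Test = ⌊233·10/100⌋ = 23
Train = 233 - 23 = 210

Train: 210, Test: 23


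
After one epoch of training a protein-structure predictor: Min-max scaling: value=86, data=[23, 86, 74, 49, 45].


min=23, max=86
(86-23)/(86-23) = 63/63 = 1.0

1.0


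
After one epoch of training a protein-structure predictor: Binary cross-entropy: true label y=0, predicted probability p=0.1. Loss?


BCE = -[y·ln(p) + (1-y)·ln(1-p)]
= -0 - 1·ln(1-0.1)
= -ln(0.9) = 0.1054

0.1054


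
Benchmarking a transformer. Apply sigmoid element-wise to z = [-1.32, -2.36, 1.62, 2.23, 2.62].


σ(-1.32) = 1/(1+e^1.32) = 0.2108
σ(-2.36) = 1/(1+e^2.36) = 0.0863
σ(1.62) = 1/(1+e^-1.62) = 0.8348
σ(2.23) = 1/(1+e^-2.23) = 0.9029
σ(2.62) = 1/(1+e^-2.62) = 0.9321
result = [0.2108, 0.0863, 0.8348, 0.9029, 0.9321]

[0.2108, 0.0863, 0.8348, 0.9029, 0.9321]


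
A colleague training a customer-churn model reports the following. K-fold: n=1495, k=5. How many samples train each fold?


Fold size = 1495/5 = 299
Training per fold = 1495 - 299 = 1196

1196


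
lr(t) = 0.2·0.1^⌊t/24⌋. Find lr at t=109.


n_drops = ⌊109/24⌋ = 4
lr = 0.2·0.1^4 = 0.2·0.0001 = 0.00002

0.00002


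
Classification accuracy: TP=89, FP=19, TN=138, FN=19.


Accuracy = (TP+TN)/(TP+TN+FP+FN)
= (89+138)/(265)
= 227/265 = 85.66%

85.66%


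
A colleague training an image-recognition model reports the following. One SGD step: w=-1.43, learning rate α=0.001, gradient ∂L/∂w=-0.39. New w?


w_new = w - α·∇
= -1.43 - 0.001·-0.39
= -1.43 + 0.00039
= -1.42961

-1.42961


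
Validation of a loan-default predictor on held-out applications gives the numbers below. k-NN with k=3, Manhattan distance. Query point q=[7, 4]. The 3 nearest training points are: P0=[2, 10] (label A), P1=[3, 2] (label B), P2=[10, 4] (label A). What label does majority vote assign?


d(q,P0) = 11  (label A)
d(q,P1) = 6  (label B)
d(q,P2) = 3  (label A)
Votes: A=2, B=1
Majority → A

A


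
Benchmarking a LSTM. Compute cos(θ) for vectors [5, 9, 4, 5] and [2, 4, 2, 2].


A·B = 5·2 + 9·4 + 4·2 + 5·2 = 64
‖A‖ = √147 = 12.1244, ‖B‖ = √28 = 5.2915
cos = 64/(√147·√28) = 64/√4116 = 0.9976

0.9976


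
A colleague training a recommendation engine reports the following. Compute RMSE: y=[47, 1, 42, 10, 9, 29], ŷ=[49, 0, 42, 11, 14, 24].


MSE = 56/6 = 9.3333
RMSE = √(56/6) = 3.0551

3.0551


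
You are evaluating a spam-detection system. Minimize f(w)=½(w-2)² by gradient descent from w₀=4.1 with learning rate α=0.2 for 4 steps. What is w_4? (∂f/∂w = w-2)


step 1: grad = 4.1-2 = 2.1; w = 4.1 - 0.2·(2.1) = 3.68
step 2: grad = 3.68-2 = 1.68; w = 3.68 - 0.2·(1.68) = 3.344
step 3: grad = 3.344-2 = 1.344; w = 3.344 - 0.2·(1.344) = 3.0752
step 4: grad = 3.0752-2 = 1.0752; w = 3.0752 - 0.2·(1.0752) = 2.86016

2.86016


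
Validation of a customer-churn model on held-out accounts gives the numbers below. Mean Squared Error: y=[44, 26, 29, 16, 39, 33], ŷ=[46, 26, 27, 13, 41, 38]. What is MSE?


Squared errors: (44-46)²=4, (26-26)²=0, (29-27)²=4, (16-13)²=9, (39-41)²=4, (33-38)²=25
Sum = 46
MSE = 46/6 = 23/3

23/3


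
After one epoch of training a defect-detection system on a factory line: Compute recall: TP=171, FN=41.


Recall = TP/(TP+FN)
= 171/(171+41)
= 171/212 = 80.66%

80.66%


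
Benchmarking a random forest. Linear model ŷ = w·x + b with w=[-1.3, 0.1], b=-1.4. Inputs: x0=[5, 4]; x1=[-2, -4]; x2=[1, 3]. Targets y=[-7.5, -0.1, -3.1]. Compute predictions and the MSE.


ŷ0 = (-1.3)·(5) + (0.1)·(4) - 1.4 = -7.5
ŷ1 = (-1.3)·(-2) + (0.1)·(-4) - 1.4 = 0.8
ŷ2 = (-1.3)·(1) + (0.1)·(3) - 1.4 = -2.4
errors² = [0.0, 0.81, 0.49]
MSE = 1.3000/3 = 0.4333

0.4333


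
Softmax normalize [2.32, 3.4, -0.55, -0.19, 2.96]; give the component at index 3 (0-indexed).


Exponentials: e^2.32=10.1757, e^3.4=29.9641, e^-0.55=0.5769, e^-0.19=0.827, e^2.96=19.298
Sum = 60.8417
Softmax = [0.1672, 0.4925, 0.0095, 0.0136, 0.3172]
p[3] = 0.827/60.8417 = 0.0136

0.0136


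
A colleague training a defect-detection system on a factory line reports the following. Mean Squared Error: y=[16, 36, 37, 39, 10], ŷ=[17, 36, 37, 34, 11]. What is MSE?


Squared errors: (16-17)²=1, (36-36)²=0, (37-37)²=0, (39-34)²=25, (10-11)²=1
Sum = 27
MSE = 27/5 = 27/5

27/5


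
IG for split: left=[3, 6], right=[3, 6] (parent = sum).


Parent = [6, 12], H_parent = 0.9183
H_left = 0.9183 (n=9), H_right = 0.9183 (n=9)
H_children = (9/18)·0.9183 + (9/18)·0.9183 = 0.9183
IG = 0.9183 - 0.9183 = 0.0

0.0


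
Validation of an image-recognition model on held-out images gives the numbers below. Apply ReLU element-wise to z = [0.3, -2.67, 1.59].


ReLU(0.3) = max(0, 0.3) = 0.3
ReLU(-2.67) = max(0, -2.67) = 0.0
ReLU(1.59) = max(0, 1.59) = 1.59
result = [0.3, 0.0, 1.59]

[0.3, 0.0, 1.59]


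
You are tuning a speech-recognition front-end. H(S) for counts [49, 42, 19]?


Probabilities: [49/110, 42/110, 19/110] ≈ [0.4455, 0.3818, 0.1727]
H = -((49/110)·log₂(49/110) + (42/110)·log₂(42/110) + (19/110)·log₂(19/110))
  = 1.4876 bits

1.4876 bits


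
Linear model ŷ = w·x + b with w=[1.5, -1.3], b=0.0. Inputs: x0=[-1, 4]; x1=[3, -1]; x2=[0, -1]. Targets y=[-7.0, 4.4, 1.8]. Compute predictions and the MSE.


ŷ0 = (1.5)·(-1) + (-1.3)·(4) + 0.0 = -6.7
ŷ1 = (1.5)·(3) + (-1.3)·(-1) + 0.0 = 5.8
ŷ2 = (1.5)·(0) + (-1.3)·(-1) + 0.0 = 1.3
errors² = [0.09, 1.96, 0.25]
MSE = 2.3000/3 = 0.7667

0.7667


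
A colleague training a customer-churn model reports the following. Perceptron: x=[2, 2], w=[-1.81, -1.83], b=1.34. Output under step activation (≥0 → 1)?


z = (2)·(-1.81) + (2)·(-1.83) + 1.34
  = -5.94
step(z) = 0 (z<0)

0


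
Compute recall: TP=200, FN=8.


Recall = TP/(TP+FN)
= 200/(200+8)
= 200/208 = 96.15%

96.15%


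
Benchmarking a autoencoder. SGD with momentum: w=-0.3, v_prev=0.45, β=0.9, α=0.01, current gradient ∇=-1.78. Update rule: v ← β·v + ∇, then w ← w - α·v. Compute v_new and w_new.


v_new = 0.9·0.45 - 1.78 = 0.405 - 1.78 = -1.375
w_new = -0.3 - 0.01·-1.375 = -0.3 + 0.01375 = -0.28625

v_new=-1.375, w_new=-0.28625


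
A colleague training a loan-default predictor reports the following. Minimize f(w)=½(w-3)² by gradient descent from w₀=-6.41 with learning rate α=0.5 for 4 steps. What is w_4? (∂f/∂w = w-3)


step 1: grad = -6.41-3 = -9.41; w = -6.41 - 0.5·(-9.41) = -1.705
step 2: grad = -1.705-3 = -4.705; w = -1.705 - 0.5·(-4.705) = 0.6475
step 3: grad = 0.6475-3 = -2.3525; w = 0.6475 - 0.5·(-2.3525) = 1.82375
step 4: grad = 1.82375-3 = -1.17625; w = 1.82375 - 0.5·(-1.17625) = 2.411875

2.411875


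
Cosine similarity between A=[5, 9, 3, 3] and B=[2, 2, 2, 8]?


A·B = 5·2 + 9·2 + 3·2 + 3·8 = 58
‖A‖ = √124 = 11.1355, ‖B‖ = √76 = 8.7178
cos = 58/(√124·√76) = 58/√9424 = 0.5975

0.5975


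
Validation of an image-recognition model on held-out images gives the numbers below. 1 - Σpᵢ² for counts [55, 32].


Probabilities: [55/87, 32/87] ≈ [0.6322, 0.3678]
Σpᵢ² = (3025 + 1024)/87² = 4049/7569
Gini = 1 - Σpᵢ² = 1 - 4049/7569 = 0.4651

0.4651


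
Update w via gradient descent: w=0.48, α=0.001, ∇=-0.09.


w_new = w - α·∇
= 0.48 - 0.001·-0.09
= 0.48 + 0.00009
= 0.48009

0.48009


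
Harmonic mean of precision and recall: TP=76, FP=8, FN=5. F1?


Precision = 76/84 = 0.9048
Recall = 76/81 = 0.9383
F1 = 2·P·R/(P+R) = 2·TP/(2·TP+FP+FN) = 152/(152+8+5) = 152/165 = 0.9212

0.9212


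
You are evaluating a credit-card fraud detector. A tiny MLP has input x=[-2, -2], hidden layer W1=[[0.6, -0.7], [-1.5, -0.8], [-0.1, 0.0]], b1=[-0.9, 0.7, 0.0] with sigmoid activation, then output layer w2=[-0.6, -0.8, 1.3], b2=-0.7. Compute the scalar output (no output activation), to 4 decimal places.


z1[0] = (0.6)·(-2) + (-0.7)·(-2) - 0.9 = -0.7
z1[1] = (-1.5)·(-2) + (-0.8)·(-2) + 0.7 = 5.3
z1[2] = (-0.1)·(-2) + (0.0)·(-2) + 0.0 = 0.2
h = sigmoid(z1) = [0.3318, 0.995, 0.5498]
output = (-0.6)·(0.3318) + (-0.8)·(0.995) + (1.3)·(0.5498) - 0.7 = -0.9803

-0.9803


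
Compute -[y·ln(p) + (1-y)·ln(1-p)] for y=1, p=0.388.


BCE = -[y·ln(p) + (1-y)·ln(1-p)]
= -1·ln(0.388) - 0
= -ln(0.388) = 0.9467

0.9467


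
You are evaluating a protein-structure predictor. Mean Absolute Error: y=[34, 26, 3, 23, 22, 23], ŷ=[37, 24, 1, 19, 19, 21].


Absolute errors: |34-37|=3, |26-24|=2, |3-1|=2, |23-19|=4, |22-19|=3, |23-21|=2
Sum = 16
MAE = 16/6 = 8/3

8/3


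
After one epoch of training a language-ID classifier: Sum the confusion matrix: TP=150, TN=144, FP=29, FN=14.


Total = TP + TN + FP + FN
= 150 + 144 + 29 + 14
= 337
(Predicted positive: 179, predicted negative: 158)

337


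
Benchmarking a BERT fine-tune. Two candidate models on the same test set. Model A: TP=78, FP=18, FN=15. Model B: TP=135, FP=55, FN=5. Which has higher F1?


Model A: P=78/96=0.8125, R=78/93=0.8387, F1=2PR/(P+R)=2TP/(2TP+FP+FN)=156/189=0.8254
Model B: P=135/190=0.7105, R=135/140=0.9643, F1=2PR/(P+R)=2TP/(2TP+FP+FN)=270/330=0.8182
0.8254 > 0.8182 → Model A

Model A


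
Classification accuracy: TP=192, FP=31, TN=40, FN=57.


Accuracy = (TP+TN)/(TP+TN+FP+FN)
= (192+40)/(320)
= 232/320 = 72.5%

72.5%


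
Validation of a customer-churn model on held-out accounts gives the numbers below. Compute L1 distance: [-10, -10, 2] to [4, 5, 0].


d = |-10-4| + |-10-5| + |2-0|
  = 14 + 15 + 2
  = 31

31
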